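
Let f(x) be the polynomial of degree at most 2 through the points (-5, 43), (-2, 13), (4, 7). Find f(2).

Using Newton's divided-difference form:
f[-5,-2] = (13 - 43) / (-2 - (-5)) = -10
f[-2,4] = (7 - 13) / (4 - (-2)) = -1
f[-5,-2,4] = (-1 - (-10)) / (4 - (-5)) = 1
f(2) = 43 + (-10)·(7) + 1·(7)·(4) = 1

1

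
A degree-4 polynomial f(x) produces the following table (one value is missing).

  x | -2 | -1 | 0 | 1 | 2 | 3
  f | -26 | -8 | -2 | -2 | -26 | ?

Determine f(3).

The 5 known values determine f uniquely (degree ≤ 4).
L_0(3) = (4)·(3)·(2)·(1)/[(-1)·(-2)·(-3)·(-4)] = 1
L_1(3) = (5)·(3)·(2)·(1)/[(1)·(-1)·(-2)·(-3)] = -5
L_2(3) = (5)·(4)·(2)·(1)/[(2)·(1)·(-1)·(-2)] = 10
L_3(3) = (5)·(4)·(3)·(1)/[(3)·(2)·(1)·(-1)] = -10
L_4(3) = (5)·(4)·(3)·(2)/[(4)·(3)·(2)·(1)] = 5
Sum: (-26)·(1) + (-8)·(-5) + (-2)·(10) + (-2)·(-10) + (-26)·(5) = -116

-116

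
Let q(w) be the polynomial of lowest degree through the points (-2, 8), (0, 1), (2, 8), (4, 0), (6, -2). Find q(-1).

L_0(-1) = (-1)·(-3)·(-5)·(-7)/[(-2)·(-4)·(-6)·(-8)] = 35/128
L_1(-1) = (1)·(-3)·(-5)·(-7)/[(2)·(-2)·(-4)·(-6)] = 35/32
L_2(-1) = (1)·(-1)·(-5)·(-7)/[(4)·(2)·(-2)·(-4)] = -35/64
L_3(-1) = (1)·(-1)·(-3)·(-7)/[(6)·(4)·(2)·(-2)] = 7/32
L_4(-1) = (1)·(-1)·(-3)·(-5)/[(8)·(6)·(4)·(2)] = -5/128
Sum: 8·(35/128) + 1·(35/32) + 8·(-35/64) + 0 + (-2)·(-5/128) = -65/64

-65/64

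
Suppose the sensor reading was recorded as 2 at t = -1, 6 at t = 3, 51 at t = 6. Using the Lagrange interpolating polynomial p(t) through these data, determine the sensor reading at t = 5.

32

Evaluate each Lagrange basis at t = 5:
L_0(5) = (2)·(-1)/[(-4)·(-7)] = -1/14
L_1(5) = (6)·(-1)/[(4)·(-3)] = 1/2
L_2(5) = (6)·(2)/[(7)·(3)] = 4/7
Sum: 2·(-1/14) + 6·(1/2) + 51·(4/7) = 32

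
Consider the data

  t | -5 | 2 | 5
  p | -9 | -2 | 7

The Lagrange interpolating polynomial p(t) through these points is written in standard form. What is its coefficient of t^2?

1/5

Build the Lagrange basis polynomials:
L_0(t) = (t - 2)(t - 5) / [70] = (1/70)t^2 - (1/10)t + 1/7
L_1(t) = (t + 5)(t - 5) / [-21] = -(1/21)t^2 + 25/21
L_2(t) = (t + 5)(t - 2) / [30] = (1/30)t^2 + (1/10)t - 1/3
p(t) = (-9)·L_0 + (-2)·L_1 + 7·L_2
Only the coefficient of t^2 is needed; take it from each L_i and combine:
(-9)·(1/70) + (-2)·(-1/21) + 7·(1/30) = 1/5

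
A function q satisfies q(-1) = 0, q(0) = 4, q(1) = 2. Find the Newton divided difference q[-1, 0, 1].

-3

q[-1,0] = (4 - 0) / (0 - (-1)) = 4
q[0,1] = (2 - 4) / (1 - 0) = -2
q[-1,0,1] = (-2 - 4) / (1 - (-1)) = -3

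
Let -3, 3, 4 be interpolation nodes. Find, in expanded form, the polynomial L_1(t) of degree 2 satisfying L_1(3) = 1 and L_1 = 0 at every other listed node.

L_1(t) = -(1/6)t^2 + (1/6)t + 2

L_1(t) = (t + 3)(t - 4) / [(6)·(-1)]
       = (t^2 - t - 12) / (-6)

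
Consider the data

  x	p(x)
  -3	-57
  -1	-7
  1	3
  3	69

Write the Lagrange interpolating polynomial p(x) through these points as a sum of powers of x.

p(x) = 2x^3 + x^2 + 3x - 3

L_0(x) = (x + 1)(x - 1)(x - 3) / [-48] = -(1/48)x^3 + (1/16)x^2 + (1/48)x - 1/16
L_1(x) = (x + 3)(x - 1)(x - 3) / [16] = (1/16)x^3 - (1/16)x^2 - (9/16)x + 9/16
L_2(x) = (x + 3)(x + 1)(x - 3) / [-16] = -(1/16)x^3 - (1/16)x^2 + (9/16)x + 9/16
L_3(x) = (x + 3)(x + 1)(x - 1) / [48] = (1/48)x^3 + (1/16)x^2 - (1/48)x - 1/16
p(x) = (-57)·L_0 + (-7)·L_1 + 3·L_2 + 69·L_3
  (-57)·L_0(x) = (19/16)x^3 - (57/16)x^2 - (19/16)x + 57/16
  (-7)·L_1(x) = -(7/16)x^3 + (7/16)x^2 + (63/16)x - 63/16
  3·L_2(x) = -(3/16)x^3 - (3/16)x^2 + (27/16)x + 27/16
  69·L_3(x) = (23/16)x^3 + (69/16)x^2 - (23/16)x - 69/16
Adding term by term: 2x^3 + x^2 + 3x - 3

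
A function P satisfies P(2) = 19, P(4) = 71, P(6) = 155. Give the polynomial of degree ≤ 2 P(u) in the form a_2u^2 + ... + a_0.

P(u) = 4u^2 + 2u - 1

L_0(u) = (u - 4)(u - 6) / [8] = (1/8)u^2 - (5/4)u + 3
L_1(u) = (u - 2)(u - 6) / [-4] = -(1/4)u^2 + 2u - 3
L_2(u) = (u - 2)(u - 4) / [8] = (1/8)u^2 - (3/4)u + 1
P(u) = 19·L_0 + 71·L_1 + 155·L_2
  19·L_0(u) = (19/8)u^2 - (95/4)u + 57
  71·L_1(u) = -(71/4)u^2 + 142u - 213
  155·L_2(u) = (155/8)u^2 - (465/4)u + 155
Adding term by term: 4u^2 + 2u - 1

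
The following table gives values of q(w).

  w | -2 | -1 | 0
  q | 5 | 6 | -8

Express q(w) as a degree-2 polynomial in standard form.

Newton's divided differences:
q[-2,-1] = (6 - 5) / (-1 - (-2)) = 1
q[-1,0] = (-8 - 6) / (0 - (-1)) = -14
q[-2,-1,0] = (-14 - 1) / (0 - (-2)) = -15/2
q(w) = 5 + 1·(w + 2) + (-15/2)·(w + 2)(w + 1)
Expanding: q(w) = -(15/2)w^2 - (43/2)w - 8

q(w) = -(15/2)w^2 - (43/2)w - 8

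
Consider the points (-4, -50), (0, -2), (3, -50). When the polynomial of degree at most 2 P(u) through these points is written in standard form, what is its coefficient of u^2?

The leading coefficient equals the top divided difference P[-4,0,3].
P[-4,0] = (-2 - (-50)) / (0 - (-4)) = 12
P[0,3] = (-50 - (-2)) / (3 - 0) = -16
P[-4,0,3] = (-16 - 12) / (3 - (-4)) = -4

-4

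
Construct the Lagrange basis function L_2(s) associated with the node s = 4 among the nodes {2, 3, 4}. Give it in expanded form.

L_2(s) = (s - 2)(s - 3) / [(2)·(1)]
       = (s^2 - 5s + 6) / (2)

L_2(s) = (1/2)s^2 - (5/2)s + 3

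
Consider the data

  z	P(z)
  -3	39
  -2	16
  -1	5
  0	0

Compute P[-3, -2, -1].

P[-3,-2] = (16 - 39) / (-2 - (-3)) = -23
P[-2,-1] = (5 - 16) / (-1 - (-2)) = -11
P[-3,-2,-1] = (-11 - (-23)) / (-1 - (-3)) = 6

6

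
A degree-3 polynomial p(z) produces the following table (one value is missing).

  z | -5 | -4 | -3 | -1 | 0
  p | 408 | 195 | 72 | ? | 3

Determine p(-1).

The 4 known values determine p uniquely (degree ≤ 3).
L_0(-1) = (3)·(2)·(-1)/[(-1)·(-2)·(-5)] = 3/5
L_1(-1) = (4)·(2)·(-1)/[(1)·(-1)·(-4)] = -2
L_2(-1) = (4)·(3)·(-1)/[(2)·(1)·(-3)] = 2
L_3(-1) = (4)·(3)·(2)/[(5)·(4)·(3)] = 2/5
Sum: 408·(3/5) + 195·(-2) + 72·(2) + 3·(2/5) = 0

0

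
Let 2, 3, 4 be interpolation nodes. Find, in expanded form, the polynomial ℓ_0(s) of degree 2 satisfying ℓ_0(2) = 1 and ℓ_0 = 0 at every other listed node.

ℓ_0(s) = (s - 3)(s - 4) / [(-1)·(-2)]
       = (s^2 - 7s + 12) / (2)

ℓ_0(s) = (1/2)s^2 - (7/2)s + 6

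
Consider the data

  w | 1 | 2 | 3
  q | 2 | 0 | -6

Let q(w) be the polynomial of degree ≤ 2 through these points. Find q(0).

0

Using Newton's divided-difference form:
q[1,2] = (0 - 2) / (2 - 1) = -2
q[2,3] = (-6 - 0) / (3 - 2) = -6
q[1,2,3] = (-6 - (-2)) / (3 - 1) = -2
q(0) = 2 + (-2)·(-1) + (-2)·(-1)·(-2) = 0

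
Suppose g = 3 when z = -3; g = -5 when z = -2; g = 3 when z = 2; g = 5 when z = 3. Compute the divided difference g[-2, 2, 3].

g[-2,2] = (3 - (-5)) / (2 - (-2)) = 2
g[2,3] = (5 - 3) / (3 - 2) = 2
g[-2,2,3] = (2 - 2) / (3 - (-2)) = 0

0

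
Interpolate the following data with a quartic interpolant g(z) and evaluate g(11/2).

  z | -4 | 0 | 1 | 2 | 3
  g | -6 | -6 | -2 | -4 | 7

Evaluate each Lagrange basis at z = 11/2:
L_0(11/2) = (11/2)·(9/2)·(7/2)·(5/2)/[(-4)·(-5)·(-6)·(-7)] = 33/128
L_1(11/2) = (19/2)·(9/2)·(7/2)·(5/2)/[(4)·(-1)·(-2)·(-3)] = -1995/128
L_2(11/2) = (19/2)·(11/2)·(7/2)·(5/2)/[(5)·(1)·(-1)·(-2)] = 1463/32
L_3(11/2) = (19/2)·(11/2)·(9/2)·(5/2)/[(6)·(2)·(1)·(-1)] = -3135/64
L_4(11/2) = (19/2)·(11/2)·(9/2)·(7/2)/[(7)·(3)·(2)·(1)] = 627/32
Sum: (-6)·(33/128) + (-6)·(-1995/128) + (-2)·(1463/32) + (-4)·(-3135/64) + 7·(627/32) = 2669/8

2669/8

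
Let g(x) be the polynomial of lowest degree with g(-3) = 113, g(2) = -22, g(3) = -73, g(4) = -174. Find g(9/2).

-1991/8

Evaluate each Lagrange basis at x = 9/2:
L_0(9/2) = (5/2)·(3/2)·(1/2)/[(-5)·(-6)·(-7)] = -1/112
L_1(9/2) = (15/2)·(3/2)·(1/2)/[(5)·(-1)·(-2)] = 9/16
L_2(9/2) = (15/2)·(5/2)·(1/2)/[(6)·(1)·(-1)] = -25/16
L_3(9/2) = (15/2)·(5/2)·(3/2)/[(7)·(2)·(1)] = 225/112
Sum: 113·(-1/112) + (-22)·(9/16) + (-73)·(-25/16) + (-174)·(225/112) = -1991/8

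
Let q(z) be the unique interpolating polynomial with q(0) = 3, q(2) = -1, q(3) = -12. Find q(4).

-29

Using Newton's divided-difference form:
q[0,2] = (-1 - 3) / (2 - 0) = -2
q[2,3] = (-12 - (-1)) / (3 - 2) = -11
q[0,2,3] = (-11 - (-2)) / (3 - 0) = -3
q(4) = 3 + (-2)·(4) + (-3)·(4)·(2) = -29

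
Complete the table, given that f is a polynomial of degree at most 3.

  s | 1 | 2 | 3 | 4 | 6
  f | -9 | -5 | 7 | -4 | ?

The 4 known values determine f uniquely (degree ≤ 3).
Evaluate each Lagrange basis at s = 6:
L_0(6) = (4)·(3)·(2)/[(-1)·(-2)·(-3)] = -4
L_1(6) = (5)·(3)·(2)/[(1)·(-1)·(-2)] = 15
L_2(6) = (5)·(4)·(2)/[(2)·(1)·(-1)] = -20
L_3(6) = (5)·(4)·(3)/[(3)·(2)·(1)] = 10
Sum: (-9)·(-4) + (-5)·(15) + 7·(-20) + (-4)·(10) = -219

-219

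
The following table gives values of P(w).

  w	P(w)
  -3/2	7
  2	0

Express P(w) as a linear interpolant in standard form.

L_0(w) = (w - 2) / [-7/2] = -(2/7)w + 4/7
L_1(w) = (w + 3/2) / [7/2] = (2/7)w + 3/7
P(w) = 7·L_0 + 0·L_1
  7·L_0(w) = -2w + 4
  0·L_1(w) = 0
Adding term by term: -2w + 4

P(w) = -2w + 4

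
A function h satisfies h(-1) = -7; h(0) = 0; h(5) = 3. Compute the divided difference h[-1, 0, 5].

h[-1,0] = (0 - (-7)) / (0 - (-1)) = 7
h[0,5] = (3 - 0) / (5 - 0) = 3/5
h[-1,0,5] = (3/5 - 7) / (5 - (-1)) = -16/15

-16/15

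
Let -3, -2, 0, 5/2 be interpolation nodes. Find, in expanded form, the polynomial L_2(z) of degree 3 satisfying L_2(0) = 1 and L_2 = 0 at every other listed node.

L_2(z) = -(1/15)z^3 - (1/6)z^2 + (13/30)z + 1

L_2(z) = (z + 3)(z + 2)(z - 5/2) / [(3)·(2)·(-5/2)]
       = (z^3 + (5/2)z^2 - (13/2)z - 15) / (-15)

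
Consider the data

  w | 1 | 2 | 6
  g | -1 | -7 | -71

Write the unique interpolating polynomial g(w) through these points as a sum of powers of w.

g(w) = -2w^2 + 1

L_0(w) = (w - 2)(w - 6) / [5] = (1/5)w^2 - (8/5)w + 12/5
L_1(w) = (w - 1)(w - 6) / [-4] = -(1/4)w^2 + (7/4)w - 3/2
L_2(w) = (w - 1)(w - 2) / [20] = (1/20)w^2 - (3/20)w + 1/10
g(w) = (-1)·L_0 + (-7)·L_1 + (-71)·L_2
  (-1)·L_0(w) = -(1/5)w^2 + (8/5)w - 12/5
  (-7)·L_1(w) = (7/4)w^2 - (49/4)w + 21/2
  (-71)·L_2(w) = -(71/20)w^2 + (213/20)w - 71/10
Adding term by term: -2w^2 + 1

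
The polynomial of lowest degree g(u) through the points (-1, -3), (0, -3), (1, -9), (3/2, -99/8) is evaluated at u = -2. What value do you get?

-15

Evaluate each Lagrange basis at u = -2:
L_0(-2) = (-2)·(-3)·(-7/2)/[(-1)·(-2)·(-5/2)] = 21/5
L_1(-2) = (-1)·(-3)·(-7/2)/[(1)·(-1)·(-3/2)] = -7
L_2(-2) = (-1)·(-2)·(-7/2)/[(2)·(1)·(-1/2)] = 7
L_3(-2) = (-1)·(-2)·(-3)/[(5/2)·(3/2)·(1/2)] = -16/5
Sum: (-3)·(21/5) + (-3)·(-7) + (-9)·(7) + (-99/8)·(-16/5) = -15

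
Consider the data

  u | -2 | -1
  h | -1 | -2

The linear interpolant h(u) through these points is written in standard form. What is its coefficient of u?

-1

Build the Lagrange basis polynomials:
L_0(u) = (u + 1) / [-1] = -u - 1
L_1(u) = (u + 2) / [1] = u + 2
h(u) = (-1)·L_0 + (-2)·L_1
Only the coefficient of u is needed; take it from each L_i and combine:
(-1)·(-1) + (-2)·(1) = -1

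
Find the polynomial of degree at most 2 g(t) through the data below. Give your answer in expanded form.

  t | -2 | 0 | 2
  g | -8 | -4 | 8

g(t) = t^2 + 4t - 4

L_0(t) = t(t - 2) / [8] = (1/8)t^2 - (1/4)t
L_1(t) = (t + 2)(t - 2) / [-4] = -(1/4)t^2 + 1
L_2(t) = (t + 2)t / [8] = (1/8)t^2 + (1/4)t
g(t) = (-8)·L_0 + (-4)·L_1 + 8·L_2
  (-8)·L_0(t) = -t^2 + 2t
  (-4)·L_1(t) = t^2 - 4
  8·L_2(t) = t^2 + 2t
Adding term by term: t^2 + 4t - 4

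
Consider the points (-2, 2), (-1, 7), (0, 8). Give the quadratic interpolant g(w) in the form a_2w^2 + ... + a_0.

Newton's divided differences:
g[-2,-1] = (7 - 2) / (-1 - (-2)) = 5
g[-1,0] = (8 - 7) / (0 - (-1)) = 1
g[-2,-1,0] = (1 - 5) / (0 - (-2)) = -2
g(w) = 2 + 5·(w + 2) + (-2)·(w + 2)(w + 1)
Expanding: g(w) = -2w^2 - w + 8

g(w) = -2w^2 - w + 8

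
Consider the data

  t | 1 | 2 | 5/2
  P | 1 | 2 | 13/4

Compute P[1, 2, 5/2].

P[1,2] = (2 - 1) / (2 - 1) = 1
P[2,5/2] = (13/4 - 2) / (5/2 - 2) = 5/2
P[1,2,5/2] = (5/2 - 1) / (5/2 - 1) = 1

1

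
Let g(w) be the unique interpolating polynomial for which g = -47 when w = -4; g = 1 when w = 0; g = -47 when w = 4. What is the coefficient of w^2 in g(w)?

-3

The leading coefficient equals the top divided difference g[-4,0,4].
g[-4,0] = (1 - (-47)) / (0 - (-4)) = 12
g[0,4] = (-47 - 1) / (4 - 0) = -12
g[-4,0,4] = (-12 - 12) / (4 - (-4)) = -3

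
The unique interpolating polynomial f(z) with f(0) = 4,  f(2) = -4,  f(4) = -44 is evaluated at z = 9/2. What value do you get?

Evaluate each Lagrange basis at z = 9/2:
L_0(9/2) = (5/2)·(1/2)/[(-2)·(-4)] = 5/32
L_1(9/2) = (9/2)·(1/2)/[(2)·(-2)] = -9/16
L_2(9/2) = (9/2)·(5/2)/[(4)·(2)] = 45/32
Sum: 4·(5/32) + (-4)·(-9/16) + (-44)·(45/32) = -59

-59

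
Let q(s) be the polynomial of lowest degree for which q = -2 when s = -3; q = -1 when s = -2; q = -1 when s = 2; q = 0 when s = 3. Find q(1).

Evaluate each Lagrange basis at s = 1:
L_0(1) = (3)·(-1)·(-2)/[(-1)·(-5)·(-6)] = -1/5
L_1(1) = (4)·(-1)·(-2)/[(1)·(-4)·(-5)] = 2/5
L_2(1) = (4)·(3)·(-2)/[(5)·(4)·(-1)] = 6/5
L_3(1) = (4)·(3)·(-1)/[(6)·(5)·(1)] = -2/5
Sum: (-2)·(-1/5) + (-1)·(2/5) + (-1)·(6/5) + 0 = -6/5

-6/5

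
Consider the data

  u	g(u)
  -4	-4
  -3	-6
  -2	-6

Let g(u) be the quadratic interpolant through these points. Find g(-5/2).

Using Newton's divided-difference form:
g[-4,-3] = (-6 - (-4)) / (-3 - (-4)) = -2
g[-3,-2] = (-6 - (-6)) / (-2 - (-3)) = 0
g[-4,-3,-2] = (0 - (-2)) / (-2 - (-4)) = 1
g(-5/2) = -4 + (-2)·(3/2) + 1·(3/2)·(1/2) = -25/4

-25/4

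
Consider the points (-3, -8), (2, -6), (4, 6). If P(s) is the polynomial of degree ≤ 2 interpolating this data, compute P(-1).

Evaluate each Lagrange basis at s = -1:
L_0(-1) = (-3)·(-5)/[(-5)·(-7)] = 3/7
L_1(-1) = (2)·(-5)/[(5)·(-2)] = 1
L_2(-1) = (2)·(-3)/[(7)·(2)] = -3/7
Sum: (-8)·(3/7) + (-6)·(1) + 6·(-3/7) = -12

-12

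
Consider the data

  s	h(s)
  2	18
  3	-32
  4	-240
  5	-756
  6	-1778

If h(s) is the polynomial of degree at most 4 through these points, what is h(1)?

Evaluate each Lagrange basis at s = 1:
L_0(1) = (-2)·(-3)·(-4)·(-5)/[(-1)·(-2)·(-3)·(-4)] = 5
L_1(1) = (-1)·(-3)·(-4)·(-5)/[(1)·(-1)·(-2)·(-3)] = -10
L_2(1) = (-1)·(-2)·(-4)·(-5)/[(2)·(1)·(-1)·(-2)] = 10
L_3(1) = (-1)·(-2)·(-3)·(-5)/[(3)·(2)·(1)·(-1)] = -5
L_4(1) = (-1)·(-2)·(-3)·(-4)/[(4)·(3)·(2)·(1)] = 1
Sum: 18·(5) + (-32)·(-10) + (-240)·(10) + (-756)·(-5) + (-1778)·(1) = 12

12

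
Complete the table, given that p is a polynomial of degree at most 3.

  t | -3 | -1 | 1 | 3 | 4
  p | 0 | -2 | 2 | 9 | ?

203/16

The 4 known values determine p uniquely (degree ≤ 3).
Evaluate each Lagrange basis at t = 4:
L_0(4) = (5)·(3)·(1)/[(-2)·(-4)·(-6)] = -5/16
L_1(4) = (7)·(3)·(1)/[(2)·(-2)·(-4)] = 21/16
L_2(4) = (7)·(5)·(1)/[(4)·(2)·(-2)] = -35/16
L_3(4) = (7)·(5)·(3)/[(6)·(4)·(2)] = 35/16
Sum: 0 + (-2)·(21/16) + 2·(-35/16) + 9·(35/16) = 203/16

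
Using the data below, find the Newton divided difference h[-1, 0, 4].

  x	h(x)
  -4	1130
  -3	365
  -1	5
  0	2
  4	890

h[-1,0] = (2 - 5) / (0 - (-1)) = -3
h[0,4] = (890 - 2) / (4 - 0) = 222
h[-1,0,4] = (222 - (-3)) / (4 - (-1)) = 45

45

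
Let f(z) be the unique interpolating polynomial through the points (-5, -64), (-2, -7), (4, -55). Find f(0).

1

Evaluate each Lagrange basis at z = 0:
L_0(0) = (2)·(-4)/[(-3)·(-9)] = -8/27
L_1(0) = (5)·(-4)/[(3)·(-6)] = 10/9
L_2(0) = (5)·(2)/[(9)·(6)] = 5/27
Sum: (-64)·(-8/27) + (-7)·(10/9) + (-55)·(5/27) = 1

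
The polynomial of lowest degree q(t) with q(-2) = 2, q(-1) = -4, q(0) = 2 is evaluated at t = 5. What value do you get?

L_0(5) = (6)·(5)/[(-1)·(-2)] = 15
L_1(5) = (7)·(5)/[(1)·(-1)] = -35
L_2(5) = (7)·(6)/[(2)·(1)] = 21
Sum: 2·(15) + (-4)·(-35) + 2·(21) = 212

212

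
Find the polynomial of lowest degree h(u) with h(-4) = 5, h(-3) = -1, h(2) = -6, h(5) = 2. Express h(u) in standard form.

h(u) = -(1/24)u^3 + (5/8)u^2 - (1/12)u - 8

Build the Lagrange basis polynomials:
L_0(u) = (u + 3)(u - 2)(u - 5) / [-54] = -(1/54)u^3 + (2/27)u^2 + (11/54)u - 5/9
L_1(u) = (u + 4)(u - 2)(u - 5) / [40] = (1/40)u^3 - (3/40)u^2 - (9/20)u + 1
L_2(u) = (u + 4)(u + 3)(u - 5) / [-90] = -(1/90)u^3 - (1/45)u^2 + (23/90)u + 2/3
L_3(u) = (u + 4)(u + 3)(u - 2) / [216] = (1/216)u^3 + (5/216)u^2 - (1/108)u - 1/9
h(u) = 5·L_0 + (-1)·L_1 + (-6)·L_2 + 2·L_3
  5·L_0(u) = -(5/54)u^3 + (10/27)u^2 + (55/54)u - 25/9
  (-1)·L_1(u) = -(1/40)u^3 + (3/40)u^2 + (9/20)u - 1
  (-6)·L_2(u) = (1/15)u^3 + (2/15)u^2 - (23/15)u - 4
  2·L_3(u) = (1/108)u^3 + (5/108)u^2 - (1/54)u - 2/9
Adding term by term: -(1/24)u^3 + (5/8)u^2 - (1/12)u - 8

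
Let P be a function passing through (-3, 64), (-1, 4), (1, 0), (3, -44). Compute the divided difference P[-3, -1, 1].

7

P[-3,-1] = (4 - 64) / (-1 - (-3)) = -30
P[-1,1] = (0 - 4) / (1 - (-1)) = -2
P[-3,-1,1] = (-2 - (-30)) / (1 - (-3)) = 7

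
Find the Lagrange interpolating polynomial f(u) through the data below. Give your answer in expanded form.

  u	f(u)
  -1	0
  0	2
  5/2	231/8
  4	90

Build the Lagrange basis polynomials:
L_0(u) = u(u - 5/2)(u - 4) / [-35/2] = -(2/35)u^3 + (13/35)u^2 - (4/7)u
L_1(u) = (u + 1)(u - 5/2)(u - 4) / [10] = (1/10)u^3 - (11/20)u^2 + (7/20)u + 1
L_2(u) = (u + 1)u(u - 4) / [-105/8] = -(8/105)u^3 + (8/35)u^2 + (32/105)u
L_3(u) = (u + 1)u(u - 5/2) / [30] = (1/30)u^3 - (1/20)u^2 - (1/12)u
f(u) = 0·L_0 + 2·L_1 + (231/8)·L_2 + 90·L_3
  0·L_0(u) = 0
  2·L_1(u) = (1/5)u^3 - (11/10)u^2 + (7/10)u + 2
  (231/8)·L_2(u) = -(11/5)u^3 + (33/5)u^2 + (44/5)u
  90·L_3(u) = 3u^3 - (9/2)u^2 - (15/2)u
Adding term by term: u^3 + u^2 + 2u + 2

f(u) = u^3 + u^2 + 2u + 2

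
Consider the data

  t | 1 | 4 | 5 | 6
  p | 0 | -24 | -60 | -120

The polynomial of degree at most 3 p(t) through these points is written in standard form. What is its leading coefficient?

-1

Build the Lagrange basis polynomials:
L_0(t) = (t - 4)(t - 5)(t - 6) / [-60] = -(1/60)t^3 + (1/4)t^2 - (37/30)t + 2
L_1(t) = (t - 1)(t - 5)(t - 6) / [6] = (1/6)t^3 - 2t^2 + (41/6)t - 5
L_2(t) = (t - 1)(t - 4)(t - 6) / [-4] = -(1/4)t^3 + (11/4)t^2 - (17/2)t + 6
L_3(t) = (t - 1)(t - 4)(t - 5) / [10] = (1/10)t^3 - t^2 + (29/10)t - 2
p(t) = 0·L_0 + (-24)·L_1 + (-60)·L_2 + (-120)·L_3
Only the coefficient of t^3 is needed; take it from each L_i and combine:
0·(-1/60) + (-24)·(1/6) + (-60)·(-1/4) + (-120)·(1/10) = -1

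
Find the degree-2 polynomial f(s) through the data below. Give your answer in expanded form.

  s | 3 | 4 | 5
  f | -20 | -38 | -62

f(s) = -3s^2 + 3s - 2

Newton's divided differences:
f[3,4] = (-38 - (-20)) / (4 - 3) = -18
f[4,5] = (-62 - (-38)) / (5 - 4) = -24
f[3,4,5] = (-24 - (-18)) / (5 - 3) = -3
f(s) = -20 + (-18)·(s - 3) + (-3)·(s - 3)(s - 4)
Expanding: f(s) = -3s^2 + 3s - 2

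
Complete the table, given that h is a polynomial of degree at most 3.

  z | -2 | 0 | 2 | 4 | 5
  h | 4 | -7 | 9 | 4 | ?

The 4 known values determine h uniquely (degree ≤ 3).
Evaluate each Lagrange basis at z = 5:
L_0(5) = (5)·(3)·(1)/[(-2)·(-4)·(-6)] = -5/16
L_1(5) = (7)·(3)·(1)/[(2)·(-2)·(-4)] = 21/16
L_2(5) = (7)·(5)·(1)/[(4)·(2)·(-2)] = -35/16
L_3(5) = (7)·(5)·(3)/[(6)·(4)·(2)] = 35/16
Sum: 4·(-5/16) + (-7)·(21/16) + 9·(-35/16) + 4·(35/16) = -171/8

-171/8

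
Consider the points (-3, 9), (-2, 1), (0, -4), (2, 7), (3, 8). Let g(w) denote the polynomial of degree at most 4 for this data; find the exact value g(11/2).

Using Newton's divided-difference form:
g[-3,-2] = (1 - 9) / (-2 - (-3)) = -8
g[-2,0] = (-4 - 1) / (0 - (-2)) = -5/2
g[0,2] = (7 - (-4)) / (2 - 0) = 11/2
g[2,3] = (8 - 7) / (3 - 2) = 1
g[-3,-2,0] = (-5/2 - (-8)) / (0 - (-3)) = 11/6
g[-2,0,2] = (11/2 - (-5/2)) / (2 - (-2)) = 2
g[0,2,3] = (1 - 11/2) / (3 - 0) = -3/2
g[-3,-2,0,2] = (2 - 11/6) / (2 - (-3)) = 1/30
g[-2,0,2,3] = (-3/2 - 2) / (3 - (-2)) = -7/10
g[-3,-2,0,2,3] = (-7/10 - 1/30) / (3 - (-3)) = -11/90
g(11/2) = 9 + (-8)·(17/2) + (11/6)·(17/2)·(15/2) + (1/30)·(17/2)·(15/2)·(11/2) + (-11/90)·(17/2)·(15/2)·(11/2)·(7/2) = -7721/96

-7721/96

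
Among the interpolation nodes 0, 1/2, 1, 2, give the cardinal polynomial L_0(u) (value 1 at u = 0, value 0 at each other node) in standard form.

L_0(u) = -u^3 + (7/2)u^2 - (7/2)u + 1

L_0(u) = (u - 1/2)(u - 1)(u - 2) / [(-1/2)·(-1)·(-2)]
       = (u^3 - (7/2)u^2 + (7/2)u - 1) / (-1)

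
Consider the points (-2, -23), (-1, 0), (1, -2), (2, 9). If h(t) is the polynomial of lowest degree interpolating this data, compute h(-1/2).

17/8

L_0(-1/2) = (1/2)·(-3/2)·(-5/2)/[(-1)·(-3)·(-4)] = -5/32
L_1(-1/2) = (3/2)·(-3/2)·(-5/2)/[(1)·(-2)·(-3)] = 15/16
L_2(-1/2) = (3/2)·(1/2)·(-5/2)/[(3)·(2)·(-1)] = 5/16
L_3(-1/2) = (3/2)·(1/2)·(-3/2)/[(4)·(3)·(1)] = -3/32
Sum: (-23)·(-5/32) + 0 + (-2)·(5/16) + 9·(-3/32) = 17/8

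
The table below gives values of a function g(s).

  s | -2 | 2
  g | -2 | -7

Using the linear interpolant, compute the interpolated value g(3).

Evaluate each Lagrange basis at s = 3:
L_0(3) = (1)/[(-4)] = -1/4
L_1(3) = (5)/[(4)] = 5/4
Sum: (-2)·(-1/4) + (-7)·(5/4) = -33/4

-33/4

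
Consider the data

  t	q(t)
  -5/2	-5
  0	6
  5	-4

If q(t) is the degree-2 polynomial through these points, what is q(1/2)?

173/25

Using Newton's divided-difference form:
q[-5/2,0] = (6 - (-5)) / (0 - (-5/2)) = 22/5
q[0,5] = (-4 - 6) / (5 - 0) = -2
q[-5/2,0,5] = (-2 - 22/5) / (5 - (-5/2)) = -64/75
q(1/2) = -5 + (22/5)·(3) + (-64/75)·(3)·(1/2) = 173/25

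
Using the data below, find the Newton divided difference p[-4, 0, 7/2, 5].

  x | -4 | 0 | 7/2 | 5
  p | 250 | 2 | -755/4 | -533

-4

p[-4,0] = (2 - 250) / (0 - (-4)) = -62
p[0,7/2] = (-755/4 - 2) / (7/2 - 0) = -109/2
p[7/2,5] = (-533 - (-755/4)) / (5 - 7/2) = -459/2
p[-4,0,7/2] = (-109/2 - (-62)) / (7/2 - (-4)) = 1
p[0,7/2,5] = (-459/2 - (-109/2)) / (5 - 0) = -35
p[-4,0,7/2,5] = (-35 - 1) / (5 - (-4)) = -4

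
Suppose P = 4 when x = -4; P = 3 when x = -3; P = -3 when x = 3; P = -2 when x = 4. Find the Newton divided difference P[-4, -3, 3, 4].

1/28

P[-4,-3] = (3 - 4) / (-3 - (-4)) = -1
P[-3,3] = (-3 - 3) / (3 - (-3)) = -1
P[3,4] = (-2 - (-3)) / (4 - 3) = 1
P[-4,-3,3] = (-1 - (-1)) / (3 - (-4)) = 0
P[-3,3,4] = (1 - (-1)) / (4 - (-3)) = 2/7
P[-4,-3,3,4] = (2/7 - 0) / (4 - (-4)) = 1/28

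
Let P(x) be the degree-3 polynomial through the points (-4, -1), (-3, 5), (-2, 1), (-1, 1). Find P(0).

Using Newton's divided-difference form:
P[-4,-3] = (5 - (-1)) / (-3 - (-4)) = 6
P[-3,-2] = (1 - 5) / (-2 - (-3)) = -4
P[-2,-1] = (1 - 1) / (-1 - (-2)) = 0
P[-4,-3,-2] = (-4 - 6) / (-2 - (-4)) = -5
P[-3,-2,-1] = (0 - (-4)) / (-1 - (-3)) = 2
P[-4,-3,-2,-1] = (2 - (-5)) / (-1 - (-4)) = 7/3
P(0) = -1 + 6·(4) + (-5)·(4)·(3) + (7/3)·(4)·(3)·(2) = 19

19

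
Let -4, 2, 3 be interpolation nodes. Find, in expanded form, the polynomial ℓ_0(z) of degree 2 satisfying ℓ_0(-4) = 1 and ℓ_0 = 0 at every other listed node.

ℓ_0(z) = (z - 2)(z - 3) / [(-6)·(-7)]
       = (z^2 - 5z + 6) / (42)

ℓ_0(z) = (1/42)z^2 - (5/42)z + 1/7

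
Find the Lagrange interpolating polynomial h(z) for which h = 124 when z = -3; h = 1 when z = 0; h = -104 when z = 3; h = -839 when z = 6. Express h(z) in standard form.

Build the Lagrange basis polynomials:
L_0(z) = z(z - 3)(z - 6) / [-162] = -(1/162)z^3 + (1/18)z^2 - (1/9)z
L_1(z) = (z + 3)(z - 3)(z - 6) / [54] = (1/54)z^3 - (1/9)z^2 - (1/6)z + 1
L_2(z) = (z + 3)z(z - 6) / [-54] = -(1/54)z^3 + (1/18)z^2 + (1/3)z
L_3(z) = (z + 3)z(z - 3) / [162] = (1/162)z^3 - (1/18)z
h(z) = 124·L_0 + 1·L_1 + (-104)·L_2 + (-839)·L_3
  124·L_0(z) = -(62/81)z^3 + (62/9)z^2 - (124/9)z
  1·L_1(z) = (1/54)z^3 - (1/9)z^2 - (1/6)z + 1
  (-104)·L_2(z) = (52/27)z^3 - (52/9)z^2 - (104/3)z
  (-839)·L_3(z) = -(839/162)z^3 + (839/18)z
Adding term by term: -4z^3 + z^2 - 2z + 1

h(z) = -4z^3 + z^2 - 2z + 1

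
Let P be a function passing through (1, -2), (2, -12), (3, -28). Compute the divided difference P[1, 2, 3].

P[1,2] = (-12 - (-2)) / (2 - 1) = -10
P[2,3] = (-28 - (-12)) / (3 - 2) = -16
P[1,2,3] = (-16 - (-10)) / (3 - 1) = -3

-3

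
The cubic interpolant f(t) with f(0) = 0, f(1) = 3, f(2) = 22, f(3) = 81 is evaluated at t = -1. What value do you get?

-11

Evaluate each Lagrange basis at t = -1:
L_0(-1) = (-2)·(-3)·(-4)/[(-1)·(-2)·(-3)] = 4
L_1(-1) = (-1)·(-3)·(-4)/[(1)·(-1)·(-2)] = -6
L_2(-1) = (-1)·(-2)·(-4)/[(2)·(1)·(-1)] = 4
L_3(-1) = (-1)·(-2)·(-3)/[(3)·(2)·(1)] = -1
Sum: 0 + 3·(-6) + 22·(4) + 81·(-1) = -11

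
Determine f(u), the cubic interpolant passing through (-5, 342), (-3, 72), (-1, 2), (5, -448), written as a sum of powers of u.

Newton's divided differences:
f[-5,-3] = (72 - 342) / (-3 - (-5)) = -135
f[-3,-1] = (2 - 72) / (-1 - (-3)) = -35
f[-1,5] = (-448 - 2) / (5 - (-1)) = -75
f[-5,-3,-1] = (-35 - (-135)) / (-1 - (-5)) = 25
f[-3,-1,5] = (-75 - (-35)) / (5 - (-3)) = -5
f[-5,-3,-1,5] = (-5 - 25) / (5 - (-5)) = -3
f(u) = 342 + (-135)·(u + 5) + 25·(u + 5)(u + 3) + (-3)·(u + 5)(u + 3)(u + 1)
Expanding: f(u) = -3u^3 - 2u^2 - 4u - 3

f(u) = -3u^3 - 2u^2 - 4u - 3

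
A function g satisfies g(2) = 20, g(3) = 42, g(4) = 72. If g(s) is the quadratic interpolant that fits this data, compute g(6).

Using Newton's divided-difference form:
g[2,3] = (42 - 20) / (3 - 2) = 22
g[3,4] = (72 - 42) / (4 - 3) = 30
g[2,3,4] = (30 - 22) / (4 - 2) = 4
g(6) = 20 + 22·(4) + 4·(4)·(3) = 156

156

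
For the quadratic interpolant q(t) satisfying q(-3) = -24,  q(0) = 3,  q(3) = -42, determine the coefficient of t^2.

-4

The leading coefficient equals the top divided difference q[-3,0,3].
q[-3,0] = (3 - (-24)) / (0 - (-3)) = 9
q[0,3] = (-42 - 3) / (3 - 0) = -15
q[-3,0,3] = (-15 - 9) / (3 - (-3)) = -4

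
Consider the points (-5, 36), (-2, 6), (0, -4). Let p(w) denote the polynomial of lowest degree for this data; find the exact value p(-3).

Using Newton's divided-difference form:
p[-5,-2] = (6 - 36) / (-2 - (-5)) = -10
p[-2,0] = (-4 - 6) / (0 - (-2)) = -5
p[-5,-2,0] = (-5 - (-10)) / (0 - (-5)) = 1
p(-3) = 36 + (-10)·(2) + 1·(2)·(-1) = 14

14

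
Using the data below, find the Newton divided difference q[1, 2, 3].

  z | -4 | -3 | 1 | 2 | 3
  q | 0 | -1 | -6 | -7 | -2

q[1,2] = (-7 - (-6)) / (2 - 1) = -1
q[2,3] = (-2 - (-7)) / (3 - 2) = 5
q[1,2,3] = (5 - (-1)) / (3 - 1) = 3

3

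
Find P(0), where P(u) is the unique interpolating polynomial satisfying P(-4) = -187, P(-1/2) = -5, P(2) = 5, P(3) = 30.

L_0(0) = (1/2)·(-2)·(-3)/[(-7/2)·(-6)·(-7)] = -1/49
L_1(0) = (4)·(-2)·(-3)/[(7/2)·(-5/2)·(-7/2)] = 192/245
L_2(0) = (4)·(1/2)·(-3)/[(6)·(5/2)·(-1)] = 2/5
L_3(0) = (4)·(1/2)·(-2)/[(7)·(7/2)·(1)] = -8/49
Sum: (-187)·(-1/49) + (-5)·(192/245) + 5·(2/5) + 30·(-8/49) = -3

-3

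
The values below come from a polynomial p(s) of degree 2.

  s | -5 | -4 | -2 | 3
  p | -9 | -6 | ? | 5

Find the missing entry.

The 3 known values determine p uniquely (degree ≤ 2).
L_0(-2) = (2)·(-5)/[(-1)·(-8)] = -5/4
L_1(-2) = (3)·(-5)/[(1)·(-7)] = 15/7
L_2(-2) = (3)·(2)/[(8)·(7)] = 3/28
Sum: (-9)·(-5/4) + (-6)·(15/7) + 5·(3/28) = -15/14

-15/14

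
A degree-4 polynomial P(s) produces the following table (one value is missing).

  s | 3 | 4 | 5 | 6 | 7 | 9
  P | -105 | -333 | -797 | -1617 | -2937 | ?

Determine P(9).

The 5 known values determine P uniquely (degree ≤ 4).
L_0(9) = (5)·(4)·(3)·(2)/[(-1)·(-2)·(-3)·(-4)] = 5
L_1(9) = (6)·(4)·(3)·(2)/[(1)·(-1)·(-2)·(-3)] = -24
L_2(9) = (6)·(5)·(3)·(2)/[(2)·(1)·(-1)·(-2)] = 45
L_3(9) = (6)·(5)·(4)·(2)/[(3)·(2)·(1)·(-1)] = -40
L_4(9) = (6)·(5)·(4)·(3)/[(4)·(3)·(2)·(1)] = 15
Sum: (-105)·(5) + (-333)·(-24) + (-797)·(45) + (-1617)·(-40) + (-2937)·(15) = -7773

-7773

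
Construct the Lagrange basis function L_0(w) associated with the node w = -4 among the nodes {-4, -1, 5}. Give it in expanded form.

L_0(w) = (1/27)w^2 - (4/27)w - 5/27

L_0(w) = (w + 1)(w - 5) / [(-3)·(-9)]
       = (w^2 - 4w - 5) / (27)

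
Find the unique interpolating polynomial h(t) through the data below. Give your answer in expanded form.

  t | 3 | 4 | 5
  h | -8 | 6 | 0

Newton's divided differences:
h[3,4] = (6 - (-8)) / (4 - 3) = 14
h[4,5] = (0 - 6) / (5 - 4) = -6
h[3,4,5] = (-6 - 14) / (5 - 3) = -10
h(t) = -8 + 14·(t - 3) + (-10)·(t - 3)(t - 4)
Expanding: h(t) = -10t^2 + 84t - 170

h(t) = -10t^2 + 84t - 170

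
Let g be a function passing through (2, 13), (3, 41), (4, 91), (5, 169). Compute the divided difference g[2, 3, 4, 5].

g[2,3] = (41 - 13) / (3 - 2) = 28
g[3,4] = (91 - 41) / (4 - 3) = 50
g[4,5] = (169 - 91) / (5 - 4) = 78
g[2,3,4] = (50 - 28) / (4 - 2) = 11
g[3,4,5] = (78 - 50) / (5 - 3) = 14
g[2,3,4,5] = (14 - 11) / (5 - 2) = 1

1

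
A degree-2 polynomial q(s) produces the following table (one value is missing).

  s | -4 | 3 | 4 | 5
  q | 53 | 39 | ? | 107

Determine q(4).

The 3 known values determine q uniquely (degree ≤ 2).
L_0(4) = (1)·(-1)/[(-7)·(-9)] = -1/63
L_1(4) = (8)·(-1)/[(7)·(-2)] = 4/7
L_2(4) = (8)·(1)/[(9)·(2)] = 4/9
Sum: 53·(-1/63) + 39·(4/7) + 107·(4/9) = 69

69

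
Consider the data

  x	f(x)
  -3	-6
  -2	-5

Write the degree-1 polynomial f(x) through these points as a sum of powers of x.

f(x) = x - 3

L_0(x) = (x + 2) / [-1] = -x - 2
L_1(x) = (x + 3) / [1] = x + 3
f(x) = (-6)·L_0 + (-5)·L_1
  (-6)·L_0(x) = 6x + 12
  (-5)·L_1(x) = -5x - 15
Adding term by term: x - 3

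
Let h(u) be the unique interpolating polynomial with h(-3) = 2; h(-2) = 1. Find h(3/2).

Evaluate each Lagrange basis at u = 3/2:
L_0(3/2) = (7/2)/[(-1)] = -7/2
L_1(3/2) = (9/2)/[(1)] = 9/2
Sum: 2·(-7/2) + 1·(9/2) = -5/2

-5/2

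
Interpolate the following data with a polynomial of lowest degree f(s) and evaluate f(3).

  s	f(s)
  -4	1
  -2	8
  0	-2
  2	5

Evaluate each Lagrange basis at s = 3:
L_0(3) = (5)·(3)·(1)/[(-2)·(-4)·(-6)] = -5/16
L_1(3) = (7)·(3)·(1)/[(2)·(-2)·(-4)] = 21/16
L_2(3) = (7)·(5)·(1)/[(4)·(2)·(-2)] = -35/16
L_3(3) = (7)·(5)·(3)/[(6)·(4)·(2)] = 35/16
Sum: 1·(-5/16) + 8·(21/16) + (-2)·(-35/16) + 5·(35/16) = 51/2

51/2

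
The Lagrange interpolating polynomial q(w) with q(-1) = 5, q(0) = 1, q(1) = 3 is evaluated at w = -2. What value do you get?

L_0(-2) = (-2)·(-3)/[(-1)·(-2)] = 3
L_1(-2) = (-1)·(-3)/[(1)·(-1)] = -3
L_2(-2) = (-1)·(-2)/[(2)·(1)] = 1
Sum: 5·(3) + 1·(-3) + 3·(1) = 15

15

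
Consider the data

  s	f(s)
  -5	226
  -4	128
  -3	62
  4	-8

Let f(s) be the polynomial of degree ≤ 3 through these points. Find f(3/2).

1/8

L_0(3/2) = (11/2)·(9/2)·(-5/2)/[(-1)·(-2)·(-9)] = 55/16
L_1(3/2) = (13/2)·(9/2)·(-5/2)/[(1)·(-1)·(-8)] = -585/64
L_2(3/2) = (13/2)·(11/2)·(-5/2)/[(2)·(1)·(-7)] = 715/112
L_3(3/2) = (13/2)·(11/2)·(9/2)/[(9)·(8)·(7)] = 143/448
Sum: 226·(55/16) + 128·(-585/64) + 62·(715/112) + (-8)·(143/448) = 1/8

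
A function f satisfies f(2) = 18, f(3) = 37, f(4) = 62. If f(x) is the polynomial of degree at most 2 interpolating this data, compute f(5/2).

107/4

L_0(5/2) = (-1/2)·(-3/2)/[(-1)·(-2)] = 3/8
L_1(5/2) = (1/2)·(-3/2)/[(1)·(-1)] = 3/4
L_2(5/2) = (1/2)·(-1/2)/[(2)·(1)] = -1/8
Sum: 18·(3/8) + 37·(3/4) + 62·(-1/8) = 107/4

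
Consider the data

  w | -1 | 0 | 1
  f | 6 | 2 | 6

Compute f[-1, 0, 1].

f[-1,0] = (2 - 6) / (0 - (-1)) = -4
f[0,1] = (6 - 2) / (1 - 0) = 4
f[-1,0,1] = (4 - (-4)) / (1 - (-1)) = 4

4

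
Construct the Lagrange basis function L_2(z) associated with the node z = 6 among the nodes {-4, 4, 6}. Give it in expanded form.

L_2(z) = (1/20)z^2 - 4/5

L_2(z) = (z + 4)(z - 4) / [(10)·(2)]
       = (z^2 - 16) / (20)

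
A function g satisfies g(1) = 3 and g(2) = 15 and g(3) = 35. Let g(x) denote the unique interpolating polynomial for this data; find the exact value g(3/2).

8

Evaluate each Lagrange basis at x = 3/2:
L_0(3/2) = (-1/2)·(-3/2)/[(-1)·(-2)] = 3/8
L_1(3/2) = (1/2)·(-3/2)/[(1)·(-1)] = 3/4
L_2(3/2) = (1/2)·(-1/2)/[(2)·(1)] = -1/8
Sum: 3·(3/8) + 15·(3/4) + 35·(-1/8) = 8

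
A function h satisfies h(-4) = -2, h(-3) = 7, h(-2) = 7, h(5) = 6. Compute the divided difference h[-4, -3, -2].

h[-4,-3] = (7 - (-2)) / (-3 - (-4)) = 9
h[-3,-2] = (7 - 7) / (-2 - (-3)) = 0
h[-4,-3,-2] = (0 - 9) / (-2 - (-4)) = -9/2

-9/2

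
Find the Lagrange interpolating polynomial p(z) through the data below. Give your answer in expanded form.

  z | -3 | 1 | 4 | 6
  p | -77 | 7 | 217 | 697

Build the Lagrange basis polynomials:
L_0(z) = (z - 1)(z - 4)(z - 6) / [-252] = -(1/252)z^3 + (11/252)z^2 - (17/126)z + 2/21
L_1(z) = (z + 3)(z - 4)(z - 6) / [60] = (1/60)z^3 - (7/60)z^2 - (1/10)z + 6/5
L_2(z) = (z + 3)(z - 1)(z - 6) / [-42] = -(1/42)z^3 + (2/21)z^2 + (5/14)z - 3/7
L_3(z) = (z + 3)(z - 1)(z - 4) / [90] = (1/90)z^3 - (1/45)z^2 - (11/90)z + 2/15
p(z) = (-77)·L_0 + 7·L_1 + 217·L_2 + 697·L_3
  (-77)·L_0(z) = (11/36)z^3 - (121/36)z^2 + (187/18)z - 22/3
  7·L_1(z) = (7/60)z^3 - (49/60)z^2 - (7/10)z + 42/5
  217·L_2(z) = -(31/6)z^3 + (62/3)z^2 + (155/2)z - 93
  697·L_3(z) = (697/90)z^3 - (697/45)z^2 - (7667/90)z + 1394/15
Adding term by term: 3z^3 + z^2 + 2z + 1

p(z) = 3z^3 + z^2 + 2z + 1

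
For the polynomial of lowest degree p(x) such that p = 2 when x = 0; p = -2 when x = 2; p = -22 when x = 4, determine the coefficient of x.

2

Build the Lagrange basis polynomials:
L_0(x) = (x - 2)(x - 4) / [8] = (1/8)x^2 - (3/4)x + 1
L_1(x) = x(x - 4) / [-4] = -(1/4)x^2 + x
L_2(x) = x(x - 2) / [8] = (1/8)x^2 - (1/4)x
p(x) = 2·L_0 + (-2)·L_1 + (-22)·L_2
Only the coefficient of x is needed; take it from each L_i and combine:
2·(-3/4) + (-2)·(1) + (-22)·(-1/4) = 2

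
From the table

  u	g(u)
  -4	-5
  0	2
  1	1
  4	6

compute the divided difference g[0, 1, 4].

2/3

g[0,1] = (1 - 2) / (1 - 0) = -1
g[1,4] = (6 - 1) / (4 - 1) = 5/3
g[0,1,4] = (5/3 - (-1)) / (4 - 0) = 2/3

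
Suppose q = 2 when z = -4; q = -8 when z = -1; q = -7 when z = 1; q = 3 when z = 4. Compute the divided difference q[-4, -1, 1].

23/30

q[-4,-1] = (-8 - 2) / (-1 - (-4)) = -10/3
q[-1,1] = (-7 - (-8)) / (1 - (-1)) = 1/2
q[-4,-1,1] = (1/2 - (-10/3)) / (1 - (-4)) = 23/30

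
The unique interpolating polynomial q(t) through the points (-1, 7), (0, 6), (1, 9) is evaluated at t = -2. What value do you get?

Evaluate each Lagrange basis at t = -2:
L_0(-2) = (-2)·(-3)/[(-1)·(-2)] = 3
L_1(-2) = (-1)·(-3)/[(1)·(-1)] = -3
L_2(-2) = (-1)·(-2)/[(2)·(1)] = 1
Sum: 7·(3) + 6·(-3) + 9·(1) = 12

12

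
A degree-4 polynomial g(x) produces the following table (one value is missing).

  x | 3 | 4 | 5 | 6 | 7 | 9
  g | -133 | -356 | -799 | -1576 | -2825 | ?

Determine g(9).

The 5 known values determine g uniquely (degree ≤ 4).
Evaluate each Lagrange basis at x = 9:
L_0(9) = (5)·(4)·(3)·(2)/[(-1)·(-2)·(-3)·(-4)] = 5
L_1(9) = (6)·(4)·(3)·(2)/[(1)·(-1)·(-2)·(-3)] = -24
L_2(9) = (6)·(5)·(3)·(2)/[(2)·(1)·(-1)·(-2)] = 45
L_3(9) = (6)·(5)·(4)·(2)/[(3)·(2)·(1)·(-1)] = -40
L_4(9) = (6)·(5)·(4)·(3)/[(4)·(3)·(2)·(1)] = 15
Sum: (-133)·(5) + (-356)·(-24) + (-799)·(45) + (-1576)·(-40) + (-2825)·(15) = -7411

-7411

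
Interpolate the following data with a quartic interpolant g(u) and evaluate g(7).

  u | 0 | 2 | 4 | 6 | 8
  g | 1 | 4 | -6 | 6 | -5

Using Newton's divided-difference form:
g[0,2] = (4 - 1) / (2 - 0) = 3/2
g[2,4] = (-6 - 4) / (4 - 2) = -5
g[4,6] = (6 - (-6)) / (6 - 4) = 6
g[6,8] = (-5 - 6) / (8 - 6) = -11/2
g[0,2,4] = (-5 - 3/2) / (4 - 0) = -13/8
g[2,4,6] = (6 - (-5)) / (6 - 2) = 11/4
g[4,6,8] = (-11/2 - 6) / (8 - 4) = -23/8
g[0,2,4,6] = (11/4 - (-13/8)) / (6 - 0) = 35/48
g[2,4,6,8] = (-23/8 - 11/4) / (8 - 2) = -15/16
g[0,2,4,6,8] = (-15/16 - 35/48) / (8 - 0) = -5/24
g(7) = 1 + (3/2)·(7) + (-13/8)·(7)·(5) + (35/48)·(7)·(5)·(3) + (-5/24)·(7)·(5)·(3)·(1) = 149/16

149/16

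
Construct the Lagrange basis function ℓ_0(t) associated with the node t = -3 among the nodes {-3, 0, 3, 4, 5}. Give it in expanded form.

ℓ_0(t) = t(t - 3)(t - 4)(t - 5) / [(-3)·(-6)·(-7)·(-8)]
       = (t^4 - 12t^3 + 47t^2 - 60t) / (1008)

ℓ_0(t) = (1/1008)t^4 - (1/84)t^3 + (47/1008)t^2 - (5/84)t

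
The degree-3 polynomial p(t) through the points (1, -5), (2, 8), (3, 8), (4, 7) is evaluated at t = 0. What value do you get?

Evaluate each Lagrange basis at t = 0:
L_0(0) = (-2)·(-3)·(-4)/[(-1)·(-2)·(-3)] = 4
L_1(0) = (-1)·(-3)·(-4)/[(1)·(-1)·(-2)] = -6
L_2(0) = (-1)·(-2)·(-4)/[(2)·(1)·(-1)] = 4
L_3(0) = (-1)·(-2)·(-3)/[(3)·(2)·(1)] = -1
Sum: (-5)·(4) + 8·(-6) + 8·(4) + 7·(-1) = -43

-43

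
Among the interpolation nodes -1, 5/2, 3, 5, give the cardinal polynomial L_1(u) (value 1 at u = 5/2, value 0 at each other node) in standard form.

L_1(u) = (8/35)u^3 - (8/5)u^2 + (8/5)u + 24/7

L_1(u) = (u + 1)(u - 3)(u - 5) / [(7/2)·(-1/2)·(-5/2)]
       = (u^3 - 7u^2 + 7u + 15) / (35/8)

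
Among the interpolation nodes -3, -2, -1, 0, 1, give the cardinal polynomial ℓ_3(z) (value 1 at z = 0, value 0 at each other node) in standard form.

ℓ_3(z) = (z + 3)(z + 2)(z + 1)(z - 1) / [(3)·(2)·(1)·(-1)]
       = (z^4 + 5z^3 + 5z^2 - 5z - 6) / (-6)

ℓ_3(z) = -(1/6)z^4 - (5/6)z^3 - (5/6)z^2 + (5/6)z + 1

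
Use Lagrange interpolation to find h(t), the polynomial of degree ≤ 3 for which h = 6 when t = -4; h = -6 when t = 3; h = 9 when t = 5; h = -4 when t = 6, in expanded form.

h(t) = -(11/14)t^3 + (25/6)t^2 + (38/3)t - 422/7

L_0(t) = (t - 3)(t - 5)(t - 6) / [-630] = -(1/630)t^3 + (1/45)t^2 - (1/10)t + 1/7
L_1(t) = (t + 4)(t - 5)(t - 6) / [42] = (1/42)t^3 - (1/6)t^2 - (1/3)t + 20/7
L_2(t) = (t + 4)(t - 3)(t - 6) / [-18] = -(1/18)t^3 + (5/18)t^2 + t - 4
L_3(t) = (t + 4)(t - 3)(t - 5) / [30] = (1/30)t^3 - (2/15)t^2 - (17/30)t + 2
h(t) = 6·L_0 + (-6)·L_1 + 9·L_2 + (-4)·L_3
  6·L_0(t) = -(1/105)t^3 + (2/15)t^2 - (3/5)t + 6/7
  (-6)·L_1(t) = -(1/7)t^3 + t^2 + 2t - 120/7
  9·L_2(t) = -(1/2)t^3 + (5/2)t^2 + 9t - 36
  (-4)·L_3(t) = -(2/15)t^3 + (8/15)t^2 + (34/15)t - 8
Adding term by term: -(11/14)t^3 + (25/6)t^2 + (38/3)t - 422/7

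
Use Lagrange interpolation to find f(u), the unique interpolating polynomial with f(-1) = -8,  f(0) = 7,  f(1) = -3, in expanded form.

Build the Lagrange basis polynomials:
L_0(u) = u(u - 1) / [2] = (1/2)u^2 - (1/2)u
L_1(u) = (u + 1)(u - 1) / [-1] = -u^2 + 1
L_2(u) = (u + 1)u / [2] = (1/2)u^2 + (1/2)u
f(u) = (-8)·L_0 + 7·L_1 + (-3)·L_2
  (-8)·L_0(u) = -4u^2 + 4u
  7·L_1(u) = -7u^2 + 7
  (-3)·L_2(u) = -(3/2)u^2 - (3/2)u
Adding term by term: -(25/2)u^2 + (5/2)u + 7

f(u) = -(25/2)u^2 + (5/2)u + 7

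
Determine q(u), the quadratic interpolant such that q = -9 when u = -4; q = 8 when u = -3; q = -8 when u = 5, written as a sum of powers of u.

q(u) = -(19/9)u^2 + (20/9)u + 101/3

Build the Lagrange basis polynomials:
L_0(u) = (u + 3)(u - 5) / [9] = (1/9)u^2 - (2/9)u - 5/3
L_1(u) = (u + 4)(u - 5) / [-8] = -(1/8)u^2 + (1/8)u + 5/2
L_2(u) = (u + 4)(u + 3) / [72] = (1/72)u^2 + (7/72)u + 1/6
q(u) = (-9)·L_0 + 8·L_1 + (-8)·L_2
  (-9)·L_0(u) = -u^2 + 2u + 15
  8·L_1(u) = -u^2 + u + 20
  (-8)·L_2(u) = -(1/9)u^2 - (7/9)u - 4/3
Adding term by term: -(19/9)u^2 + (20/9)u + 101/3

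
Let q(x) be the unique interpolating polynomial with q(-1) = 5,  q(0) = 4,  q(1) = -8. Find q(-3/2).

11/8

L_0(-3/2) = (-3/2)·(-5/2)/[(-1)·(-2)] = 15/8
L_1(-3/2) = (-1/2)·(-5/2)/[(1)·(-1)] = -5/4
L_2(-3/2) = (-1/2)·(-3/2)/[(2)·(1)] = 3/8
Sum: 5·(15/8) + 4·(-5/4) + (-8)·(3/8) = 11/8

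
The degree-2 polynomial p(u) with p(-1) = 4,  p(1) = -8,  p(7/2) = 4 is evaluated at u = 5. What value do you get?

128/5

Evaluate each Lagrange basis at u = 5:
L_0(5) = (4)·(3/2)/[(-2)·(-9/2)] = 2/3
L_1(5) = (6)·(3/2)/[(2)·(-5/2)] = -9/5
L_2(5) = (6)·(4)/[(9/2)·(5/2)] = 32/15
Sum: 4·(2/3) + (-8)·(-9/5) + 4·(32/15) = 128/5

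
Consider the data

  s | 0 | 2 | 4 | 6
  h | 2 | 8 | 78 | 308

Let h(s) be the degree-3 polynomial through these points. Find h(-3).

L_0(-3) = (-5)·(-7)·(-9)/[(-2)·(-4)·(-6)] = 105/16
L_1(-3) = (-3)·(-7)·(-9)/[(2)·(-2)·(-4)] = -189/16
L_2(-3) = (-3)·(-5)·(-9)/[(4)·(2)·(-2)] = 135/16
L_3(-3) = (-3)·(-5)·(-7)/[(6)·(4)·(2)] = -35/16
Sum: 2·(105/16) + 8·(-189/16) + 78·(135/16) + 308·(-35/16) = -97

-97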